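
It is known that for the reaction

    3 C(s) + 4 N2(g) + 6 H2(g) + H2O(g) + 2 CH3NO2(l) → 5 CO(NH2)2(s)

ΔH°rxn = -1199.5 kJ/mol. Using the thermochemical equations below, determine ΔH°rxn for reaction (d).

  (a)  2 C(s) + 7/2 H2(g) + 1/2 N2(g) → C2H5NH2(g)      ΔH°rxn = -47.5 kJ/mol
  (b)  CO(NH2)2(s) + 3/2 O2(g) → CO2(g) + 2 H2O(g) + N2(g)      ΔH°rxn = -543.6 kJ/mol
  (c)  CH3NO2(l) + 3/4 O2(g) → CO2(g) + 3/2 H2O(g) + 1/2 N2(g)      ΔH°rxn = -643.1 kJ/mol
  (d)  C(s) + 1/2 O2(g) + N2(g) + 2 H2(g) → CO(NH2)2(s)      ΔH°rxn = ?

(a): not needed (C2H5NH2(g) appears nowhere else).
(b) reversed and × 2: (-2)·(-543.6) = +1087.2 kJ/mol
(c) × 2 (scale by 2 for the 2 CH3NO2(l)): (2)·(-643.1) = -1286.2 kJ/mol
(d) × 3: contributes 3·x
-1199.5 = (+1087.2) + (-1286.2) + 3·x
x = (-1199.5 − (-199.0)) / (3) = -333.5 kJ/mol

ΔH°rxn = -333.5 kJ/mol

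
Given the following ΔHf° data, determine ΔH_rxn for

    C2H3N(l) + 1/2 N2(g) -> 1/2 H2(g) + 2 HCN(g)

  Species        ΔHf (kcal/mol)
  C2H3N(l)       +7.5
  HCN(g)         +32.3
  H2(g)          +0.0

ΔH_rxn = 57.1 kcal/mol

ΔH°rxn = Σ nΔHf°(products) − Σ nΔHf°(reactants).
Products: 1/2·(+0.0) + 2·(+32.3) = +64.6
Reactants: 1·(+7.5) + 1/2·(+0.0) = +7.5
ΔH_rxn = (+64.6) − (+7.5) = 57.1 kcal/mol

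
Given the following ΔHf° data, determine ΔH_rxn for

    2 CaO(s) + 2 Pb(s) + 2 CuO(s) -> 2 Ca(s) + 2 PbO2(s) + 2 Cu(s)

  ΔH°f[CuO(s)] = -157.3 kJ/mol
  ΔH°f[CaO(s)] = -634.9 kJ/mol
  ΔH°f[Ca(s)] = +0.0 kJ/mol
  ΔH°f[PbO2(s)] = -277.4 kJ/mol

ΔH_rxn = 1029.6 kJ/mol

Products: 2·(+0.0) + 2·(-277.4) + 2·(+0.0) = -554.8
Reactants: 2·(-634.9) + 2·(+0.0) + 2·(-157.3) = -1584.4
ΔH_rxn = (-554.8) − (-1584.4) = 1029.6 kJ/mol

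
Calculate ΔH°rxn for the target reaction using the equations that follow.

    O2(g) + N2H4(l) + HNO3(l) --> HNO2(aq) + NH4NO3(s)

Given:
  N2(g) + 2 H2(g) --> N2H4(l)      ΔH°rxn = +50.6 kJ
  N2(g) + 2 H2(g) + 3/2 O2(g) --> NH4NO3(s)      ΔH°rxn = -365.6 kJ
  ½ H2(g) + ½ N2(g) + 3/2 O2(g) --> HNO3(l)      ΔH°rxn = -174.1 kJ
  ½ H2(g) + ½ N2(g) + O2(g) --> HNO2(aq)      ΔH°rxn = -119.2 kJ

ΔH°rxn = -361.3 kJ

equation 1 reversed: -50.6 kJ
equation 2 as written: -365.6 kJ
equation 3 reversed: +174.1 kJ
equation 4 as written: -119.2 kJ
ΔH°rxn = (-1)·(+50.6) + (1)·(-365.6) + (-1)·(-174.1) + (1)·(-119.2) = -361.3 kJ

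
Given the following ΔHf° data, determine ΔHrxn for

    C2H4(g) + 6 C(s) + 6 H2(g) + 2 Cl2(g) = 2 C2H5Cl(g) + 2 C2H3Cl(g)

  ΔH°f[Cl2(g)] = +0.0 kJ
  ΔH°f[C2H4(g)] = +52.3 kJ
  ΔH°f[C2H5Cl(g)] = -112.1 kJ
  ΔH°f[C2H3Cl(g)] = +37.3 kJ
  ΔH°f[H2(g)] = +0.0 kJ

ΔHrxn = -201.9 kJ

Products: 2·(-112.1) + 2·(+37.3) = -149.6
Reactants: 1·(+52.3) + 6·(+0.0) + 6·(+0.0) + 2·(+0.0) = +52.3
ΔHrxn = (-149.6) − (+52.3) = -201.9 kJ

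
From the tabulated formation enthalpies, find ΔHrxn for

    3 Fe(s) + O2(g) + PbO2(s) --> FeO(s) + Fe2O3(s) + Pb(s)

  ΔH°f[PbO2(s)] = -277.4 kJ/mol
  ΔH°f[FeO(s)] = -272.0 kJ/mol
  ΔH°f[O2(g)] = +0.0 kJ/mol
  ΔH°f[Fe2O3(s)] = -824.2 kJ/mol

Products: 1·(-272.0) + 1·(-824.2) + 1·(+0.0) = -1096.2
Reactants: 3·(+0.0) + 1·(+0.0) + 1·(-277.4) = -277.4
ΔHrxn = (-1096.2) − (-277.4) = -818.8 kJ/mol

ΔHrxn = -818.8 kJ/mol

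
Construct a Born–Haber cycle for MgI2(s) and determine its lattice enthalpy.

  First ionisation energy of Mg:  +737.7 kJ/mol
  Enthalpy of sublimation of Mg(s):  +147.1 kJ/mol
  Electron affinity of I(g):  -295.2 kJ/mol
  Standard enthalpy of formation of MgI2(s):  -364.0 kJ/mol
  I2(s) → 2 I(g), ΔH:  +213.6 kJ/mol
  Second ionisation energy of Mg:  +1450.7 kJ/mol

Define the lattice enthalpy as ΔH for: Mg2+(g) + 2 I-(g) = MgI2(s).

U = -2322.7 kJ/mol

ΔHf° = 1·ΔHsub + 1·(ΣIE) + 1·D(I2) + 2·EA + U
-364.0 = 1·(+147.1) + 1·(+2188.4) + 1·(+213.6) + 2·(-295.2) + U
U = -364.0 − (+1958.7) = -2322.7 kJ/mol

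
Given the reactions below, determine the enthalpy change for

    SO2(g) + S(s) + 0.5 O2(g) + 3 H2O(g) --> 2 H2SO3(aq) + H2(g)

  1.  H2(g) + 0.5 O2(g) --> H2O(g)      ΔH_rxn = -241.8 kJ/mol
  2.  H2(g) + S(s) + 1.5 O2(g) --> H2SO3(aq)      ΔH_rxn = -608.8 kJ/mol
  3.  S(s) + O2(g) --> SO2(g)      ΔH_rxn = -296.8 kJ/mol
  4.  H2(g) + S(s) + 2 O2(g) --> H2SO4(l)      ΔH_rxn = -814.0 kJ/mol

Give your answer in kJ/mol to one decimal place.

eq. 1 reversed and × 3: (-3)·(-241.8) = +725.4 kJ/mol
eq. 2 × 2: (2)·(-608.8) = -1217.6 kJ/mol
eq. 3 reversed: +296.8 kJ/mol
eq. 4: not needed.
By Hess's law, ΔH_rxn = (-3)·(-241.8) + (2)·(-608.8) + (-1)·(-296.8) = -195.4 kJ/mol

ΔH_rxn = -195.4 kJ/mol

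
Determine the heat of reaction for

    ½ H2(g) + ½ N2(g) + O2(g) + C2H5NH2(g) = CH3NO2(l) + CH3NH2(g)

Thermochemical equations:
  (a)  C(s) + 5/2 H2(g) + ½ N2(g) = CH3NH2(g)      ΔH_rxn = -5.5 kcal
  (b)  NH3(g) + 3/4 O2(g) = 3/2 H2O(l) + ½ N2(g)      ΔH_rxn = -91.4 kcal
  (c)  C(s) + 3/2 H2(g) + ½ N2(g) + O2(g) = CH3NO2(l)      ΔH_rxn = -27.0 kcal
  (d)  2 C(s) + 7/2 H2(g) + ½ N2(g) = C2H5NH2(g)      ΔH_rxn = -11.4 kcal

ΔH_rxn = -21.1 kcal

(a) as written: -5.5 kcal
(b): not needed.
(c) as written: -27.0 kcal
(d) reversed: +11.4 kcal
ΔH_rxn = (1)·(-5.5) + (1)·(-27.0) + (-1)·(-11.4) = -21.1 kcal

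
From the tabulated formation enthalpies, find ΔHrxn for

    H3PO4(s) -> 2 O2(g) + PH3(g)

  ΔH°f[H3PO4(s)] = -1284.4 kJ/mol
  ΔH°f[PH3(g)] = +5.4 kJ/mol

ΔH°rxn = Σ nΔHf°(products) − Σ nΔHf°(reactants).
Products: 2·(+0.0) + 1·(+5.4) = +5.4
Reactants: 1·(-1284.4) = -1284.4
ΔHrxn = (+5.4) − (-1284.4) = 1289.8 kJ/mol

ΔHrxn = 1289.8 kJ/mol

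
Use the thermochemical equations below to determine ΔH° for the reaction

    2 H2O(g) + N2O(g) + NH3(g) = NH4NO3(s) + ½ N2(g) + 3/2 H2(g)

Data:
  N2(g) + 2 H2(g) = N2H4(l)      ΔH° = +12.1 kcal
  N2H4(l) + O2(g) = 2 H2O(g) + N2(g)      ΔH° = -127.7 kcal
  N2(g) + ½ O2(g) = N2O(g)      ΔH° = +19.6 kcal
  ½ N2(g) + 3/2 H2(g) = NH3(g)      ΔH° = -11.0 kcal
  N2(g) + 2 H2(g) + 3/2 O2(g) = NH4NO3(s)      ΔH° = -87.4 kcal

equation 1 reversed: -12.1 kcal
equation 2 reversed (H2O(g) must end up as a reactant): +127.7 kcal
equation 3 reversed (N2O(g) must end up as a reactant): -19.6 kcal
equation 4 reversed (NH3(g) must end up as a reactant): +11.0 kcal
equation 5 as written (NH4NO3(s) already on the product side): -87.4 kcal
ΔH° = (-12.1) + (+127.7) + (-19.6) + (+11.0) + (-87.4) = 19.6 kcal

ΔH° = 19.6 kcal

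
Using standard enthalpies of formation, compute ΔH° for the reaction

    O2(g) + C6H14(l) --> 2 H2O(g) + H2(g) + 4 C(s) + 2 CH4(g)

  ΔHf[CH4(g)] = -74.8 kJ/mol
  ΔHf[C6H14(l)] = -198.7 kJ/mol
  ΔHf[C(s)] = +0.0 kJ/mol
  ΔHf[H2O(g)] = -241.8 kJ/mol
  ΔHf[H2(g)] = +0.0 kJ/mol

Products: 2·(-241.8) + 1·(+0.0) + 4·(+0.0) + 2·(-74.8) = -633.2
Reactants: 1·(+0.0) + 1·(-198.7) = -198.7
ΔH° = (-633.2) − (-198.7) = -434.5 kJ/mol

ΔH° = -434.5 kJ/mol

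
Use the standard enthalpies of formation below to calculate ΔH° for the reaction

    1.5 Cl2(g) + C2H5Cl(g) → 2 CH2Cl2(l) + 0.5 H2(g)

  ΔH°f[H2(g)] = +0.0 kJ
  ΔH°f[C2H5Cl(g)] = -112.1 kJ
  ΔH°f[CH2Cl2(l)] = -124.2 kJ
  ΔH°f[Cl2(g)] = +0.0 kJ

ΔH° = -136.3 kJ

ΔH°rxn = Σ nΔHf°(products) − Σ nΔHf°(reactants).
Products: 2·(-124.2) + 1/2·(+0.0) = -248.4
Reactants: 3/2·(+0.0) + 1·(-112.1) = -112.1
ΔH° = (-248.4) − (-112.1) = -136.3 kJ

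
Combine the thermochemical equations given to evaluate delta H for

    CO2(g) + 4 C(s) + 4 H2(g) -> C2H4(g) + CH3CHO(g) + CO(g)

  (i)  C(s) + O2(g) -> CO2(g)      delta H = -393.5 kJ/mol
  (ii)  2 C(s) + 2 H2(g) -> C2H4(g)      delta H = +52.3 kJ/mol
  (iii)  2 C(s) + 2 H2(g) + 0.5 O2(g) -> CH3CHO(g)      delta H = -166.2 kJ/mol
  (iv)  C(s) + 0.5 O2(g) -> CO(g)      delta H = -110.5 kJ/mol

delta H = 169.1 kJ/mol

(i) reversed: +393.5 kJ/mol
(ii) as written: +52.3 kJ/mol
(iii) as written: -166.2 kJ/mol
(iv) as written: -110.5 kJ/mol
By Hess's law, delta H = (-1)·(-393.5) + (1)·(+52.3) + (1)·(-166.2) + (1)·(-110.5) = 169.1 kJ/mol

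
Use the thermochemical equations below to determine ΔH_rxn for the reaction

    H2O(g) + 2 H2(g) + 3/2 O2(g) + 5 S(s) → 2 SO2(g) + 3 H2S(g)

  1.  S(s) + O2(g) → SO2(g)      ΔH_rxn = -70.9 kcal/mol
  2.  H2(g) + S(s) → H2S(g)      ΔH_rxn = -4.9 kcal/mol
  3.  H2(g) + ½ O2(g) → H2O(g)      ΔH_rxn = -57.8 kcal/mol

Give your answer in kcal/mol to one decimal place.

eq. 1 × 2: (2)·(-70.9) = -141.8 kcal/mol
eq. 2 × 3: (3)·(-4.9) = -14.7 kcal/mol
eq. 3 reversed: +57.8 kcal/mol
ΔH_rxn = (-141.8) + (-14.7) + (+57.8) = -98.7 kcal/mol

ΔH_rxn = -98.7 kcal/mol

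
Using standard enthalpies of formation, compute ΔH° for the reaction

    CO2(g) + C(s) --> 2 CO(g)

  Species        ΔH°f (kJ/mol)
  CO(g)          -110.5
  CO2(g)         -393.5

Products: 2·(-110.5) = -221.0
Reactants: 1·(-393.5) + 1·(+0.0) = -393.5
ΔH° = (-221.0) − (-393.5) = 172.5 kJ/mol

ΔH° = 172.5 kJ/mol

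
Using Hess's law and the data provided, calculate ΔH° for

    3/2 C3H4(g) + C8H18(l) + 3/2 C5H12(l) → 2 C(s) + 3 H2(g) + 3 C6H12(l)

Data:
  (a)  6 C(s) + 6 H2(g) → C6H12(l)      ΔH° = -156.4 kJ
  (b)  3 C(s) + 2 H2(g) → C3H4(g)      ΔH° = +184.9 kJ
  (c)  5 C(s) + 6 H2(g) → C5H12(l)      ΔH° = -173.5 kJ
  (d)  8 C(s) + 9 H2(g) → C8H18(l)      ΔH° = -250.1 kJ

ΔH° = -236.2 kJ

(a) × 3: (3)·(-156.4) = -469.2 kJ
(b) reversed and × 3/2: (-3/2)·(+184.9) = -277.35 kJ
(c) reversed and × 3/2: (-3/2)·(-173.5) = +260.25 kJ
(d) reversed: +250.1 kJ
ΔH° = (-469.2) + (-277.35) + (+260.25) + (+250.1) = -236.2 kJ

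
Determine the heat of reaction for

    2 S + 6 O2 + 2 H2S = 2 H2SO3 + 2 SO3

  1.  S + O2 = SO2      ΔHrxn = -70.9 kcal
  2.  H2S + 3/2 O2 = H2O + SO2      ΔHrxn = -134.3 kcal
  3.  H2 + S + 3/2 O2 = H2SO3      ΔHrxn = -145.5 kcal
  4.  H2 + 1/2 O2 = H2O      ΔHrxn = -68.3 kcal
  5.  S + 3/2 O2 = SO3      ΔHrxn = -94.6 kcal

eq. 1 reversed and × 2: (-2)·(-70.9) = +141.8 kcal
eq. 2 × 2: (2)·(-134.3) = -268.6 kcal
eq. 3 × 2: (2)·(-145.5) = -291.0 kcal
eq. 4 reversed and × 2: (-2)·(-68.3) = +136.6 kcal
eq. 5 × 2: (2)·(-94.6) = -189.2 kcal
By Hess's law, ΔHrxn = (-2)·(-70.9) + (2)·(-134.3) + (2)·(-145.5) + (-2)·(-68.3) + (2)·(-94.6) = -470.4 kcal

ΔHrxn = -470.4 kcal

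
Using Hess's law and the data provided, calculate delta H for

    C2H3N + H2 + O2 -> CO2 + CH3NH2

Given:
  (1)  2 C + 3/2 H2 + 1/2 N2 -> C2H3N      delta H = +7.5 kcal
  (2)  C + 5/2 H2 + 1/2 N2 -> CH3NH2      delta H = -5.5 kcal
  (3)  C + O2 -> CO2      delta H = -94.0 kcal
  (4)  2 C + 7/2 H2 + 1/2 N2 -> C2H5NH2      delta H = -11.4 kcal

delta H = -107.0 kcal

(1) reversed: -7.5 kcal
(2) as written: -5.5 kcal
(3) as written: -94.0 kcal
(4): not needed.
Summing the manipulated equations, delta H = (-1)·(+7.5) + (1)·(-5.5) + (1)·(-94.0) = -107.0 kcal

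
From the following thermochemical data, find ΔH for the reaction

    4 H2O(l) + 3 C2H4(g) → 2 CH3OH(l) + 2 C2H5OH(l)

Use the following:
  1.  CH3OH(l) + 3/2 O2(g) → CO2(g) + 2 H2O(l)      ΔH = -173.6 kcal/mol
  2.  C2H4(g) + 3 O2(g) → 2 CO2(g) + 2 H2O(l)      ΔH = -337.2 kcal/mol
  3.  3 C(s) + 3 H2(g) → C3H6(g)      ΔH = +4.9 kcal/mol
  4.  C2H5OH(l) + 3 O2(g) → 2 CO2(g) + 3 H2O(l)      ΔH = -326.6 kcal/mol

eq. 1 reversed and × 2: (-2)·(-173.6) = +347.2 kcal/mol
eq. 2 × 3: (3)·(-337.2) = -1011.6 kcal/mol
eq. 3: not needed.
eq. 4 reversed and × 2: (-2)·(-326.6) = +653.2 kcal/mol
Since enthalpy is a state function, ΔH = (-2)·(-173.6) + (3)·(-337.2) + (-2)·(-326.6) = -11.2 kcal/mol

ΔH = -11.2 kcal/mol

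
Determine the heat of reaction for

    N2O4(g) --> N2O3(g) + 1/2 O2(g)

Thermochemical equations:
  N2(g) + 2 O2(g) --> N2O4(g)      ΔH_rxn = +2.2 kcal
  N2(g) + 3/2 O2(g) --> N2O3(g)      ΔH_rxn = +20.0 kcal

ΔH_rxn = 17.8 kcal

equation 1 reversed (N2O4(g) must end up as a reactant): -2.2 kcal
equation 2 as written (N2O3(g) already on the product side): +20.0 kcal
Combining the equations, ΔH_rxn = (-2.2) + (+20.0) = 17.8 kcal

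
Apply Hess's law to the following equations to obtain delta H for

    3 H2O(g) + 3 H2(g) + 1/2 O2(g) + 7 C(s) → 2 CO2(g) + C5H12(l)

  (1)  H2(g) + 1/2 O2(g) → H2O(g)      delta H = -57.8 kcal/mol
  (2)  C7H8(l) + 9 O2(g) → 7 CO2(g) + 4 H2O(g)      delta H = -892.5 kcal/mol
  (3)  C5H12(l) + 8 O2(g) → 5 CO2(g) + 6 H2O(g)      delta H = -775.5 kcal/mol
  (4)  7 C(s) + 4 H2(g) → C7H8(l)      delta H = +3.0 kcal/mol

(1) reversed: +57.8 kcal/mol
(2) as written: -892.5 kcal/mol
(3) reversed (C5H12(l) must end up as a product): +775.5 kcal/mol
(4) as written (C(s) already on the reactant side): +3.0 kcal/mol
delta H = (+57.8) + (-892.5) + (+775.5) + (+3.0) = -56.2 kcal/mol

delta H = -56.2 kcal/mol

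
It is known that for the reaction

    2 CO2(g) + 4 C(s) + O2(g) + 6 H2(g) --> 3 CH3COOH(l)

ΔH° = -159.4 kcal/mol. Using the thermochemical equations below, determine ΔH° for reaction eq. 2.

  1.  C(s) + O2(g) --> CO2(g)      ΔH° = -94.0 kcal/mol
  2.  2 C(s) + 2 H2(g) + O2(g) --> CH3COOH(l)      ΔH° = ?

eq. 1 reversed and × 2: (-2)·(-94.0) = +188.0 kcal/mol
eq. 2 × 3: contributes 3·x
-159.4 = (+188.0) + 3·x
x = (-159.4 − (+188.0)) / (3) = -115.8 kcal/mol

ΔH° = -115.8 kcal/mol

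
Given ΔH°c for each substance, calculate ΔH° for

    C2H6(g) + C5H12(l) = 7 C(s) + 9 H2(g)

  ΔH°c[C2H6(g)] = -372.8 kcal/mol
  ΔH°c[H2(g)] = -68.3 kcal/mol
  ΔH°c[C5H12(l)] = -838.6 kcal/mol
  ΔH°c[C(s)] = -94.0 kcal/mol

ΔH° = 61.3 kcal/mol

Using ΔH = Σ nΔHc°(reactants) − Σ nΔHc°(products):
= [1·(-372.8) + 1·(-838.6)] − [7·(-94.0) + 9·(-68.3)]
= 61.3 kcal/mol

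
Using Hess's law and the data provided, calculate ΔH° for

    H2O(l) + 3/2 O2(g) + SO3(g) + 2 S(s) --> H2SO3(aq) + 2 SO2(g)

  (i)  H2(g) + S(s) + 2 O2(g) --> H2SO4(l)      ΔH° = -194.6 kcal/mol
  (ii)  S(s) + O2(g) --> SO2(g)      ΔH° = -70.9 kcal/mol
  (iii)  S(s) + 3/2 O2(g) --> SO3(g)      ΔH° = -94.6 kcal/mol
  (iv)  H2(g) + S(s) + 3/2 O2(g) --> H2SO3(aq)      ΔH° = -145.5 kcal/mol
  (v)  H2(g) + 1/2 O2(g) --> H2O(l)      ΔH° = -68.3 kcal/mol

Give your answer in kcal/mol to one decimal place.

(i): not needed.
(ii) × 2: (2)·(-70.9) = -141.8 kcal/mol
(iii) reversed: +94.6 kcal/mol
(iv) as written: -145.5 kcal/mol
(v) reversed: +68.3 kcal/mol
Combining the equations, ΔH° = (2)·(-70.9) + (-1)·(-94.6) + (1)·(-145.5) + (-1)·(-68.3) = -124.4 kcal/mol

ΔH° = -124.4 kcal/mol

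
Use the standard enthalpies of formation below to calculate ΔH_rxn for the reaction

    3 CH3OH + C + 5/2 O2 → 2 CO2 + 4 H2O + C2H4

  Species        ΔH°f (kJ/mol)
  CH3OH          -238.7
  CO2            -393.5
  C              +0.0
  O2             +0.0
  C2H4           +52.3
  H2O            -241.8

ΔH_rxn = -985.8 kJ/mol

Products: 2·(-393.5) + 4·(-241.8) + 1·(+52.3) = -1701.9
Reactants: 3·(-238.7) + 1·(+0.0) + 5/2·(+0.0) = -716.1
ΔH_rxn = (-1701.9) − (-716.1) = -985.8 kJ/mol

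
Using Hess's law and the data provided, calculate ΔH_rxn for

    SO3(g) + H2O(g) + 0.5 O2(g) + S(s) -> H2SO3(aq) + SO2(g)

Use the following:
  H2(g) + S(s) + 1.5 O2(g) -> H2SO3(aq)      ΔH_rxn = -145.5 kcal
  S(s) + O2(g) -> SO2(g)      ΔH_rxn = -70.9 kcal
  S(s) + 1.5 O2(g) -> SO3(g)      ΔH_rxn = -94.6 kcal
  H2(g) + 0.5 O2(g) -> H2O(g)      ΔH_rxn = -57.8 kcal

ΔH_rxn = -64.0 kcal

equation 1 as written: -145.5 kcal
equation 2 as written: -70.9 kcal
equation 3 reversed: +94.6 kcal
equation 4 reversed: +57.8 kcal
ΔH_rxn = (1)·(-145.5) + (1)·(-70.9) + (-1)·(-94.6) + (-1)·(-57.8) = -64.0 kcal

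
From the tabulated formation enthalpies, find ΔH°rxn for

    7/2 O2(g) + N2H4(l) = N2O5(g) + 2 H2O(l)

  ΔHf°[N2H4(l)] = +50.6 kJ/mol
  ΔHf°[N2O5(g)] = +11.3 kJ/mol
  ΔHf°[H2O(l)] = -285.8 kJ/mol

ΔH°rxn = -610.9 kJ/mol

Products: 1·(+11.3) + 2·(-285.8) = -560.3
Reactants: 7/2·(+0.0) + 1·(+50.6) = +50.6
ΔH°rxn = (-560.3) − (+50.6) = -610.9 kJ/mol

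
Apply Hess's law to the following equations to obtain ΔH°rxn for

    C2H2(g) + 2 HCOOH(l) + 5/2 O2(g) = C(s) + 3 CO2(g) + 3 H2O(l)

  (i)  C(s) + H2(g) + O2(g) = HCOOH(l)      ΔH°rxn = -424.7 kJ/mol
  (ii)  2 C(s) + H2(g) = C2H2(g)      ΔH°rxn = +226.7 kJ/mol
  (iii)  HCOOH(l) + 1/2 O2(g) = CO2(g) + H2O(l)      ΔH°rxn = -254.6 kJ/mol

ΔH°rxn = -1415.2 kJ/mol

(i) as written: -424.7 kJ/mol
(ii) reversed: -226.7 kJ/mol
(iii) × 3: (3)·(-254.6) = -763.8 kJ/mol
By Hess's law, ΔH°rxn = (1)·(-424.7) + (-1)·(+226.7) + (3)·(-254.6) = -1415.2 kJ/mol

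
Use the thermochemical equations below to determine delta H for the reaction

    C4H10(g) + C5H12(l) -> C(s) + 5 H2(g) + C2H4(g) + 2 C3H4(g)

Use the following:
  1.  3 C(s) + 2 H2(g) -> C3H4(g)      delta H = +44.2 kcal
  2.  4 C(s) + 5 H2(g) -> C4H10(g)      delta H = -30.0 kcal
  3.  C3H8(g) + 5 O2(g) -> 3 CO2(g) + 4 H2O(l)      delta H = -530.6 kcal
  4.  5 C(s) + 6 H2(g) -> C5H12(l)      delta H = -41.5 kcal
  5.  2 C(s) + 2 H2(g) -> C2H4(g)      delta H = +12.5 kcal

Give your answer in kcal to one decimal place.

delta H = 172.4 kcal

eq. 1 × 2: (2)·(+44.2) = +88.4 kcal
eq. 2 reversed: +30.0 kcal
eq. 3: not needed.
eq. 4 reversed: +41.5 kcal
eq. 5 as written: +12.5 kcal
By Hess's law, delta H = (+88.4) + (+30.0) + (+41.5) + (+12.5) = 172.4 kcal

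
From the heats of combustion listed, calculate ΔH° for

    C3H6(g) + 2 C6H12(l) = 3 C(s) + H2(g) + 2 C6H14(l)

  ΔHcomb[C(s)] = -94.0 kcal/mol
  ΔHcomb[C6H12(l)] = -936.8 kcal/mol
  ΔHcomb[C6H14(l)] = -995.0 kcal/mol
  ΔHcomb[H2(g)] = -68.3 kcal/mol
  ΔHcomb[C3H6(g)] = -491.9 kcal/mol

ΔH° = -25.2 kcal/mol

Using ΔH = Σ nΔHc°(reactants) − Σ nΔHc°(products):
= [1·(-491.9) + 2·(-936.8)] − [3·(-94.0) + 1·(-68.3) + 2·(-995.0)]
= -25.2 kcal/mol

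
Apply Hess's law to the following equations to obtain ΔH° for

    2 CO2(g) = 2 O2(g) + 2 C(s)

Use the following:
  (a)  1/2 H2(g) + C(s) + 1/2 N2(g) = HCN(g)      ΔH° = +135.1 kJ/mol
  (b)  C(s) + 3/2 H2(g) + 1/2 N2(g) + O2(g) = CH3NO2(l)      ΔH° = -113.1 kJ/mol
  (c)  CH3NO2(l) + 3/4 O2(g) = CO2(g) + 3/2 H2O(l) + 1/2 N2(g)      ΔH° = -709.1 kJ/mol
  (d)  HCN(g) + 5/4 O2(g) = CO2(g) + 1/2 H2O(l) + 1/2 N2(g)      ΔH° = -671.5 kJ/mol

ΔH° = 787.0 kJ/mol

(a) reversed and × 3: (-3)·(+135.1) = -405.3 kJ/mol
(b) as written: -113.1 kJ/mol
(c) as written: -709.1 kJ/mol
(d) reversed and × 3: (-3)·(-671.5) = +2014.5 kJ/mol
ΔH° = (-3)·(+135.1) + (1)·(-113.1) + (1)·(-709.1) + (-3)·(-671.5) = 787.0 kJ/mol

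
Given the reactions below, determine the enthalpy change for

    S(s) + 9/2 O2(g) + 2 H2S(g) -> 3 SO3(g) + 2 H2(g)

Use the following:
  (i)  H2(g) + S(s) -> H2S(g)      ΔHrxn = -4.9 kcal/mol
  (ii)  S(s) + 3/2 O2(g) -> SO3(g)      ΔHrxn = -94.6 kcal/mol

(i) reversed and × 2: (-2)·(-4.9) = +9.8 kcal/mol
(ii) × 3: (3)·(-94.6) = -283.8 kcal/mol
ΔHrxn = (-2)·(-4.9) + (3)·(-94.6) = -274.0 kcal/mol

ΔHrxn = -274.0 kcal/mol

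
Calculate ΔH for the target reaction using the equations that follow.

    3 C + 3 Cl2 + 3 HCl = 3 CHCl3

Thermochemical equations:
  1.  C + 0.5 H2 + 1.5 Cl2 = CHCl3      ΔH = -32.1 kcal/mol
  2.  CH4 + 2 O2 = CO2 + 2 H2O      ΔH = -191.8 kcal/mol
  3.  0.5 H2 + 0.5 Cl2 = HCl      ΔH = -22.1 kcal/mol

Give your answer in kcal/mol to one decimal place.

ΔH = -30.0 kcal/mol

eq. 1 × 3: (3)·(-32.1) = -96.3 kcal/mol
eq. 2: not needed.
eq. 3 reversed and × 3: (-3)·(-22.1) = +66.3 kcal/mol
By Hess's law, ΔH = (3)·(-32.1) + (-3)·(-22.1) = -30.0 kcal/mol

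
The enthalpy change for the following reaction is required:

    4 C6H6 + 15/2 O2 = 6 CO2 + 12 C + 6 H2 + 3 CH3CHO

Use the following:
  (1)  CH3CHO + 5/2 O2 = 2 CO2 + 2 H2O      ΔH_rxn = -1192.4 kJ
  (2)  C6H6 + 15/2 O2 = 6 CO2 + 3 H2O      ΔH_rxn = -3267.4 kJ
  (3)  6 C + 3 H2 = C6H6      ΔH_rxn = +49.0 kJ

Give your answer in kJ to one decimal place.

(1) reversed and × 3: (-3)·(-1192.4) = +3577.2 kJ
(2) × 2: (2)·(-3267.4) = -6534.8 kJ
(3) reversed and × 2: (-2)·(+49.0) = -98.0 kJ
ΔH_rxn = (-3)·(-1192.4) + (2)·(-3267.4) + (-2)·(+49.0) = -3055.6 kJ

ΔH_rxn = -3055.6 kJ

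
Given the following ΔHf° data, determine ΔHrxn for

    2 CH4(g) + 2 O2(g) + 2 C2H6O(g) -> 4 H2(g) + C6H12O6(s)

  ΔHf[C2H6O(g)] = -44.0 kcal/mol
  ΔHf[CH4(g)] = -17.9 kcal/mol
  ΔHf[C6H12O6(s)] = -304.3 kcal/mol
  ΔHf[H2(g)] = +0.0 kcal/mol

Products: 4·(+0.0) + 1·(-304.3) = -304.3
Reactants: 2·(-17.9) + 2·(+0.0) + 2·(-44.0) = -123.8
ΔHrxn = (-304.3) − (-123.8) = -180.5 kcal/mol

ΔHrxn = -180.5 kcal/mol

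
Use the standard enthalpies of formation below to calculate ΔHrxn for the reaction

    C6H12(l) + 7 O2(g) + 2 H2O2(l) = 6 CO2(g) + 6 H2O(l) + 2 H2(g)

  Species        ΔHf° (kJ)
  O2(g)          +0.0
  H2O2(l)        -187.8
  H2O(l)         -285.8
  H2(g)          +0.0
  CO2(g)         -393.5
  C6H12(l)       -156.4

ΔHrxn = -3543.8 kJ

Products: 6·(-393.5) + 6·(-285.8) + 2·(+0.0) = -4075.8
Reactants: 1·(-156.4) + 7·(+0.0) + 2·(-187.8) = -532.0
ΔHrxn = (-4075.8) − (-532.0) = -3543.8 kJ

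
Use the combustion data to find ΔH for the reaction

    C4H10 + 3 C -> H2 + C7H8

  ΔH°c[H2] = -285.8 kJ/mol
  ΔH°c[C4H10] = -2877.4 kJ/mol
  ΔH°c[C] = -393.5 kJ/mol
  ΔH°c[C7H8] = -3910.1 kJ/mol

Using ΔH = Σ nΔHc°(reactants) − Σ nΔHc°(products):
= [1·(-2877.4) + 3·(-393.5)] − [1·(-285.8) + 1·(-3910.1)]
= 138.0 kJ/mol

ΔH = 138.0 kJ/mol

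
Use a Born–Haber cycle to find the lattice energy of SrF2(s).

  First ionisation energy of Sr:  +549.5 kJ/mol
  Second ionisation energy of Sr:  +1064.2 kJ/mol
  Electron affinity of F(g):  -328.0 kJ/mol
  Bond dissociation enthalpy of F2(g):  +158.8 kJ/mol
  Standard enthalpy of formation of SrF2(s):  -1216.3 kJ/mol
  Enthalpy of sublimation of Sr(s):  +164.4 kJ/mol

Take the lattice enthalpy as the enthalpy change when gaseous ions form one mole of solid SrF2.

ΔHf° = 1·ΔHsub + 1·(ΣIE) + 1·D(F2) + 2·EA + U
-1216.3 = 1·(+164.4) + 1·(+1613.7) + 1·(+158.8) + 2·(-328.0) + U
U = -1216.3 − (+1280.9) = -2497.2 kJ/mol

U = -2497.2 kJ/mol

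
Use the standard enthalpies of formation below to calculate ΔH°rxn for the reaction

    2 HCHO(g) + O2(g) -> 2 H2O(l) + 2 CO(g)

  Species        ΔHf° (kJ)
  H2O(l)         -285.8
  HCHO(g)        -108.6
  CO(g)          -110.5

Products: 2·(-285.8) + 2·(-110.5) = -792.6
Reactants: 2·(-108.6) + 1·(+0.0) = -217.2
ΔH°rxn = (-792.6) − (-217.2) = -575.4 kJ

ΔH°rxn = -575.4 kJ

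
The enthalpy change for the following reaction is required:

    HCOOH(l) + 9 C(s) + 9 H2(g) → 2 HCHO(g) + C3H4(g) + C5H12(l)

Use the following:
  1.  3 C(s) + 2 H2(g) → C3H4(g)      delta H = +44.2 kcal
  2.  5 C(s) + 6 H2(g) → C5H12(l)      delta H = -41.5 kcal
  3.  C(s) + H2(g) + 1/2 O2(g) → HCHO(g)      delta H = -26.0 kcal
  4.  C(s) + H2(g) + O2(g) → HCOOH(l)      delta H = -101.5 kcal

eq. 1 as written (C3H4(g) already on the product side): +44.2 kcal
eq. 2 as written (C5H12(l) already on the product side): -41.5 kcal
eq. 3 × 2 (×2 to match 2 HCHO(g) in the target): (2)·(-26.0) = -52.0 kcal
eq. 4 reversed (HCOOH(l) must end up as a reactant): +101.5 kcal
Summing the manipulated equations, delta H = (+44.2) + (-41.5) + (-52.0) + (+101.5) = 52.2 kcal

delta H = 52.2 kcal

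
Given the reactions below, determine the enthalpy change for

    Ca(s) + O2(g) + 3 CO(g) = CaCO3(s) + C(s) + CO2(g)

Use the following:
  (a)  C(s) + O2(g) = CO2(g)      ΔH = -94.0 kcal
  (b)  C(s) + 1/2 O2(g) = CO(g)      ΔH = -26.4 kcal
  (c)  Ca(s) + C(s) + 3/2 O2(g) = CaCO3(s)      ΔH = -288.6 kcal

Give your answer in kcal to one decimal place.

ΔH = -303.4 kcal

(a) as written (CO2(g) already on the product side): -94.0 kcal
(b) reversed and × 3 (reverse to put CO(g) on the reactant side; scale by 3 for the 3 CO(g)): (-3)·(-26.4) = +79.2 kcal
(c) as written (CaCO3(s) already on the product side): -288.6 kcal
Combining the equations, ΔH = (1)·(-94.0) + (-3)·(-26.4) + (1)·(-288.6) = -303.4 kcal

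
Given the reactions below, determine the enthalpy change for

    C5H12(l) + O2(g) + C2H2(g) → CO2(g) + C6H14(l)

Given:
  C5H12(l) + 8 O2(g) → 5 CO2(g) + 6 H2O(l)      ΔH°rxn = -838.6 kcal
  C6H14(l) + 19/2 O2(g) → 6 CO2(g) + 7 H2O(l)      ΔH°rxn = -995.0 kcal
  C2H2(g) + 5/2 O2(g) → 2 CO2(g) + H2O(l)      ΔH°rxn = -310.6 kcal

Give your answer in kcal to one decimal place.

ΔH°rxn = -154.2 kcal

equation 1 as written (C5H12(l) already on the reactant side): -838.6 kcal
equation 2 reversed (reverse to put C6H14(l) on the product side): +995.0 kcal
equation 3 as written (C2H2(g) already on the reactant side): -310.6 kcal
Since enthalpy is a state function, ΔH°rxn = (1)·(-838.6) + (-1)·(-995.0) + (1)·(-310.6) = -154.2 kcal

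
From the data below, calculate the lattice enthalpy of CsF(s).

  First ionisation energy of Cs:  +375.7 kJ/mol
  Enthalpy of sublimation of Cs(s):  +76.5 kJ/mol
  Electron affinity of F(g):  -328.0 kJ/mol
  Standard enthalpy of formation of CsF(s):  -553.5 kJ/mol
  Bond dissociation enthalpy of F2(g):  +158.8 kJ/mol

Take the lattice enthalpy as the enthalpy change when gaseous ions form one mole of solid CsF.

U = -757.1 kJ/mol

ΔHf° = 1·ΔHsub + 1·(ΣIE) + 1/2·D(F2) + 1·EA + U
-553.5 = 1·(+76.5) + 1·(+375.7) + 1/2·(+158.8) + 1·(-328.0) + U
U = -553.5 − (+203.6) = -757.1 kJ/mol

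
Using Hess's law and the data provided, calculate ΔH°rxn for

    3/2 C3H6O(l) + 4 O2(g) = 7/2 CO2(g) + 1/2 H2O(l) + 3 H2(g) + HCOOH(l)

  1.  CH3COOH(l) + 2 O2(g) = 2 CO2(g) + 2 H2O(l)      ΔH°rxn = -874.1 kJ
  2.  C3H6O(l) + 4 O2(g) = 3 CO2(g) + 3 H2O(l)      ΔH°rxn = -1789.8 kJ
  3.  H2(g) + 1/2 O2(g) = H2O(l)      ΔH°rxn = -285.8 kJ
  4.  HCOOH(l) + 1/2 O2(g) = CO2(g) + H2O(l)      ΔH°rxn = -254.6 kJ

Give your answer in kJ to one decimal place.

ΔH°rxn = -1572.7 kJ

eq. 1: not needed (CH3COOH(l) appears nowhere else).
eq. 2 × 3/2 (×3/2 to match 3/2 C3H6O(l) in the target): (3/2)·(-1789.8) = -2684.7 kJ
eq. 3 reversed and × 3 (H2(g) must end up as a product; scale by 3 for the 3 H2(g)): (-3)·(-285.8) = +857.4 kJ
eq. 4 reversed (reverse to put HCOOH(l) on the product side): +254.6 kJ
Combining the equations, ΔH°rxn = (3/2)·(-1789.8) + (-3)·(-285.8) + (-1)·(-254.6) = -1572.7 kJ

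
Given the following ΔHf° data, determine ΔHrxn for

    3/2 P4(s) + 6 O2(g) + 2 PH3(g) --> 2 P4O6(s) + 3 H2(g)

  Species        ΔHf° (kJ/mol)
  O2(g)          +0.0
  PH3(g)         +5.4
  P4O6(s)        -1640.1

ΔHrxn = -3291.0 kJ/mol

Products: 2·(-1640.1) + 3·(+0.0) = -3280.2
Reactants: 3/2·(+0.0) + 6·(+0.0) + 2·(+5.4) = +10.8
ΔHrxn = (-3280.2) − (+10.8) = -3291.0 kJ/mol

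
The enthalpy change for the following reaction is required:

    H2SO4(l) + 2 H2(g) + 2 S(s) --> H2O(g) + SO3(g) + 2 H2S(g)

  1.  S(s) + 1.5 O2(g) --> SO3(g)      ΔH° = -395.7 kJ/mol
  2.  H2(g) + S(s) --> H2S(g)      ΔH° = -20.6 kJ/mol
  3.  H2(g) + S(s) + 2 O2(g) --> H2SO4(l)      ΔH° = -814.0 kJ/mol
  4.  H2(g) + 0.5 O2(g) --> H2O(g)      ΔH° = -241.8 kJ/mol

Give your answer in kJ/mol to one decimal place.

eq. 1 as written (SO3(g) already on the product side): -395.7 kJ/mol
eq. 2 × 2 (scale by 2 for the 2 H2S(g)): (2)·(-20.6) = -41.2 kJ/mol
eq. 3 reversed (reverse to put H2SO4(l) on the reactant side): +814.0 kJ/mol
eq. 4 as written (H2O(g) already on the product side): -241.8 kJ/mol
By Hess's law, ΔH° = (-395.7) + (-41.2) + (+814.0) + (-241.8) = 135.3 kJ/mol

ΔH° = 135.3 kJ/mol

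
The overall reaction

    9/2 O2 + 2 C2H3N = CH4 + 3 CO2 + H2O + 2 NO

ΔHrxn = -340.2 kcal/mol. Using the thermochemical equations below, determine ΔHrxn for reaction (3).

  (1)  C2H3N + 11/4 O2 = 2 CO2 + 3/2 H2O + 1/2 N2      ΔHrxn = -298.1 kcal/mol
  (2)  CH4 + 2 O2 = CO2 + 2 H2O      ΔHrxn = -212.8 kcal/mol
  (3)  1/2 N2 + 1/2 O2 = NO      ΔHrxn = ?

(1) × 2 (×2 to match 2 C2H3N in the target): (2)·(-298.1) = -596.2 kcal/mol
(2) reversed (reverse to put CH4 on the product side): +212.8 kcal/mol
(3) × 2 (×2 to match 2 NO in the target): contributes 2·x
-340.2 = (-596.2) + (+212.8) + 2·x
x = (-340.2 − (-383.4)) / (2) = 21.6 kcal/mol

ΔHrxn = 21.6 kcal/mol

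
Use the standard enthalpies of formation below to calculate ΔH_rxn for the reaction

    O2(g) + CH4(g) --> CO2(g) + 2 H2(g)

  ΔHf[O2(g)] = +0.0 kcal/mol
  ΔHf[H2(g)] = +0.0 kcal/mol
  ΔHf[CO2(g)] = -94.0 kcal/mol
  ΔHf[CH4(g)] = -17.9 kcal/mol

Products: 1·(-94.0) + 2·(+0.0) = -94.0
Reactants: 1·(+0.0) + 1·(-17.9) = -17.9
ΔH_rxn = (-94.0) − (-17.9) = -76.1 kcal/mol

ΔH_rxn = -76.1 kcal/mol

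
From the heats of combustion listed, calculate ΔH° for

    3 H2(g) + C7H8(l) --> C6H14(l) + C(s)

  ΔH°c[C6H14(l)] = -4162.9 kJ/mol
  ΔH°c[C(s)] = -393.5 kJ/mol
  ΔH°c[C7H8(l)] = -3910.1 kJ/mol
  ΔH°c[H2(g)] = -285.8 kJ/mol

ΔH° = -211.1 kJ/mol

Using ΔH = Σ nΔHc°(reactants) − Σ nΔHc°(products):
= [3·(-285.8) + 1·(-3910.1)] − [1·(-4162.9) + 1·(-393.5)]
= -211.1 kJ/mol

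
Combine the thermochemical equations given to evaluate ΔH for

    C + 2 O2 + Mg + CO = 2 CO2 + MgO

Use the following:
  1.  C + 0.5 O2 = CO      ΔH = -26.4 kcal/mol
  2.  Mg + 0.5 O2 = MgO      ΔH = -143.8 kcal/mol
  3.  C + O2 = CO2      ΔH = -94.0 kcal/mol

ΔH = -305.4 kcal/mol

eq. 1 reversed (CO must end up as a reactant): +26.4 kcal/mol
eq. 2 as written (MgO already on the product side): -143.8 kcal/mol
eq. 3 × 2 (scale by 2 for the 2 CO2): (2)·(-94.0) = -188.0 kcal/mol
Since enthalpy is a state function, ΔH = (-1)·(-26.4) + (1)·(-143.8) + (2)·(-94.0) = -305.4 kcal/mol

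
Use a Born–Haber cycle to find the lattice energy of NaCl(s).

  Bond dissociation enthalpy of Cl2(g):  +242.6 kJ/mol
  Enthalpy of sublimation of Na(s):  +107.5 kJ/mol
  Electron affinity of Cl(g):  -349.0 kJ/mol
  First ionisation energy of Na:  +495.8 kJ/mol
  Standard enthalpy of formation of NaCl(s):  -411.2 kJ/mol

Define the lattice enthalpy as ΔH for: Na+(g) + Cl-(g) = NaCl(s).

ΔHf° = 1·ΔHsub + 1·(ΣIE) + 1/2·D(Cl2) + 1·EA + U
-411.2 = 1·(+107.5) + 1·(+495.8) + 1/2·(+242.6) + 1·(-349.0) + U
U = -411.2 − (+375.6) = -786.8 kJ/mol

U = -786.8 kJ/mol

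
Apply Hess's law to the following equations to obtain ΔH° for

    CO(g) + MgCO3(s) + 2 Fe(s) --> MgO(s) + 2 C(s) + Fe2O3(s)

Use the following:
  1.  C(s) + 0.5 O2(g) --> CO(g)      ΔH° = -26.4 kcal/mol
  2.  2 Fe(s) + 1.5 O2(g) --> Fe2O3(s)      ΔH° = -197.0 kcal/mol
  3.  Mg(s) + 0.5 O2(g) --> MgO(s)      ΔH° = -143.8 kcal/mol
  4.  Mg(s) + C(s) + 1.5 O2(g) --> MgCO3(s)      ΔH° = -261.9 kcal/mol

ΔH° = -52.5 kcal/mol

eq. 1 reversed: +26.4 kcal/mol
eq. 2 as written: -197.0 kcal/mol
eq. 3 as written: -143.8 kcal/mol
eq. 4 reversed: +261.9 kcal/mol
ΔH° = (+26.4) + (-197.0) + (-143.8) + (+261.9) = -52.5 kcal/mol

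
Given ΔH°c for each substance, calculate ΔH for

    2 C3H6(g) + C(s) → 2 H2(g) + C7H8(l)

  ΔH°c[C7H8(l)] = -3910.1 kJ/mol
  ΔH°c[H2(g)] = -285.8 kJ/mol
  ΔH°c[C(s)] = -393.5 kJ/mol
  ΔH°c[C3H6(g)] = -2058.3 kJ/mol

With combustion enthalpies, reactants minus products:
= [2·(-2058.3) + 1·(-393.5)] − [2·(-285.8) + 1·(-3910.1)]
= -28.4 kJ/mol

ΔH = -28.4 kJ/mol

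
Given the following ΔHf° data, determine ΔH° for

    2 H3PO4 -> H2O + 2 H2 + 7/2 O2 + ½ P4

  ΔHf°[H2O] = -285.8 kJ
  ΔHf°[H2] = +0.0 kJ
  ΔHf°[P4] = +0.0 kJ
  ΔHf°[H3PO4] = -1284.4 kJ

ΔH° = 2283.0 kJ

ΔH°rxn = Σ nΔHf°(products) − Σ nΔHf°(reactants).
Products: 1·(-285.8) + 2·(+0.0) + 7/2·(+0.0) + 1/2·(+0.0) = -285.8
Reactants: 2·(-1284.4) = -2568.8
ΔH° = (-285.8) − (-2568.8) = 2283.0 kJ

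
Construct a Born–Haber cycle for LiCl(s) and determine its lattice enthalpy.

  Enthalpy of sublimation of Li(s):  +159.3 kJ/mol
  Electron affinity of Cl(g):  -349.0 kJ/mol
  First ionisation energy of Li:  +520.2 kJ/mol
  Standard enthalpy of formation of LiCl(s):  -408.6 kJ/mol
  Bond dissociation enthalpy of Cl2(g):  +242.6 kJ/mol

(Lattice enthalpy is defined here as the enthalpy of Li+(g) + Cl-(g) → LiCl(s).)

ΔHf° = 1·ΔHsub + 1·(ΣIE) + 1/2·D(Cl2) + 1·EA + U
-408.6 = 1·(+159.3) + 1·(+520.2) + 1/2·(+242.6) + 1·(-349.0) + U
U = -408.6 − (+451.8) = -860.4 kJ/mol

U = -860.4 kJ/mol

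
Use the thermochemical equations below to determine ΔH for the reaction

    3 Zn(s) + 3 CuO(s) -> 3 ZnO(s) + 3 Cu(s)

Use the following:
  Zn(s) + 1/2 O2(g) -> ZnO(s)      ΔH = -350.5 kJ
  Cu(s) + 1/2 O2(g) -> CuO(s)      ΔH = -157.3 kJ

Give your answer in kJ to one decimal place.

ΔH = -579.6 kJ

equation 1 × 3 (×3 to match 3 ZnO(s) in the target): (3)·(-350.5) = -1051.5 kJ
equation 2 reversed and × 3 (CuO(s) must end up as a reactant; scale by 3 for the 3 CuO(s)): (-3)·(-157.3) = +471.9 kJ
ΔH = (-1051.5) + (+471.9) = -579.6 kJ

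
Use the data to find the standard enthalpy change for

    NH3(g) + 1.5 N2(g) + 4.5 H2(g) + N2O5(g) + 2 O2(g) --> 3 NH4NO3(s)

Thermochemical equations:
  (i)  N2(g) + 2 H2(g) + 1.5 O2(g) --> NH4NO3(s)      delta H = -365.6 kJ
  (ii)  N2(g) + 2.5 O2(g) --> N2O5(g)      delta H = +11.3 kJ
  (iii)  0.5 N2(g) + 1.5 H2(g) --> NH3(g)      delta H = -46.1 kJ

(i) × 3 (scale by 3 for the 3 NH4NO3(s)): (3)·(-365.6) = -1096.8 kJ
(ii) reversed (reverse to put N2O5(g) on the reactant side): -11.3 kJ
(iii) reversed (NH3(g) must end up as a reactant): +46.1 kJ
Combining the equations, delta H = (-1096.8) + (-11.3) + (+46.1) = -1062.0 kJ

delta H = -1062.0 kJ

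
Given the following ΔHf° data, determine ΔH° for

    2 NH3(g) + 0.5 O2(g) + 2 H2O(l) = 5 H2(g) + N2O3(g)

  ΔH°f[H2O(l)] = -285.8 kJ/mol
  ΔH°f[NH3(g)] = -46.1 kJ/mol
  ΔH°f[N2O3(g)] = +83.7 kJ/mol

ΔH° = 747.5 kJ/mol

Products: 5·(+0.0) + 1·(+83.7) = +83.7
Reactants: 2·(-46.1) + 1/2·(+0.0) + 2·(-285.8) = -663.8
ΔH° = (+83.7) − (-663.8) = 747.5 kJ/mol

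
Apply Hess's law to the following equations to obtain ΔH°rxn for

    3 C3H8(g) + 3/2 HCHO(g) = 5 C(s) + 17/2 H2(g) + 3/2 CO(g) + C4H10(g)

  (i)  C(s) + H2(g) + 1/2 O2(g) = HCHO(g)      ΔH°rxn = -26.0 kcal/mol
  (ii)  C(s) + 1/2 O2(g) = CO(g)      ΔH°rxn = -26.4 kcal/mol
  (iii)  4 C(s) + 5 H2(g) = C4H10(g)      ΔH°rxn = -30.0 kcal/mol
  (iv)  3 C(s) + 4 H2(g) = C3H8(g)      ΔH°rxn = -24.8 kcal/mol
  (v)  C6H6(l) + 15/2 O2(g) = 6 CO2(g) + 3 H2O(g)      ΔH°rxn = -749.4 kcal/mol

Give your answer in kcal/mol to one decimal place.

ΔH°rxn = 43.8 kcal/mol

(i) reversed and × 3/2 (reverse to put HCHO(g) on the reactant side; ×3/2 to match 3/2 HCHO(g) in the target): (-3/2)·(-26.0) = +39.0 kcal/mol
(ii) × 3/2 (scale by 3/2 for the 3/2 CO(g)): (3/2)·(-26.4) = -39.6 kcal/mol
(iii) as written (C4H10(g) already on the product side): -30.0 kcal/mol
(iv) reversed and × 3 (reverse to put C3H8(g) on the reactant side; ×3 to match 3 C3H8(g) in the target): (-3)·(-24.8) = +74.4 kcal/mol
(v): not needed (CO2(g) appears nowhere else).
Combining the equations, ΔH°rxn = (+39.0) + (-39.6) + (-30.0) + (+74.4) = 43.8 kcal/mol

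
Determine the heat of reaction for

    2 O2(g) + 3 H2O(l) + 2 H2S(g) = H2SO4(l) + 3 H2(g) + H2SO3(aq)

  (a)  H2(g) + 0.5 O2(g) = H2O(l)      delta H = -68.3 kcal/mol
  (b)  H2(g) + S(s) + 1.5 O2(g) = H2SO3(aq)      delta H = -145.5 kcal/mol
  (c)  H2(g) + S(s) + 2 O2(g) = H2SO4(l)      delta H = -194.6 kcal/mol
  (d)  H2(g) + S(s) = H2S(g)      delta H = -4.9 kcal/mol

delta H = -125.4 kcal/mol

(a) reversed and × 3: (-3)·(-68.3) = +204.9 kcal/mol
(b) as written: -145.5 kcal/mol
(c) as written: -194.6 kcal/mol
(d) reversed and × 2: (-2)·(-4.9) = +9.8 kcal/mol
Summing the manipulated equations, delta H = (-3)·(-68.3) + (1)·(-145.5) + (1)·(-194.6) + (-2)·(-4.9) = -125.4 kcal/mol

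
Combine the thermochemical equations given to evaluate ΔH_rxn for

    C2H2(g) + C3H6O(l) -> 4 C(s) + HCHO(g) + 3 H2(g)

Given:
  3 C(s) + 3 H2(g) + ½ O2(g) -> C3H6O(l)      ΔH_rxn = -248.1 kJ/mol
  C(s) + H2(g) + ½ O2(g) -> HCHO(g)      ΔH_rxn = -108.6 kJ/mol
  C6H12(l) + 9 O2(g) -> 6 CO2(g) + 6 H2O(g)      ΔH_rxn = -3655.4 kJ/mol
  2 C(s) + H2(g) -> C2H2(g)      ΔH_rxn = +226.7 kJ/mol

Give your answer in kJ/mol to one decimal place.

ΔH_rxn = -87.2 kJ/mol

equation 1 reversed: +248.1 kJ/mol
equation 2 as written: -108.6 kJ/mol
equation 3: not needed.
equation 4 reversed: -226.7 kJ/mol
Summing the manipulated equations, ΔH_rxn = (-1)·(-248.1) + (1)·(-108.6) + (-1)·(+226.7) = -87.2 kJ/mol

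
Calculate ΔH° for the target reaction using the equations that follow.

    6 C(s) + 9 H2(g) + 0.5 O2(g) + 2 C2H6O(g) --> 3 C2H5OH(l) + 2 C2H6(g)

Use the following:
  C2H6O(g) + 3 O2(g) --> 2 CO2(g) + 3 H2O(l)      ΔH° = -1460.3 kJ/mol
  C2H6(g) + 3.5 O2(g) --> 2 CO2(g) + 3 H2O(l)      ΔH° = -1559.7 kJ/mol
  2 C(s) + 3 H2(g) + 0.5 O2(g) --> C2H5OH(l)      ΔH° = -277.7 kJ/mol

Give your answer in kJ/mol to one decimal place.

ΔH° = -634.3 kJ/mol

equation 1 × 2 (×2 to match 2 C2H6O(g) in the target): (2)·(-1460.3) = -2920.6 kJ/mol
equation 2 reversed and × 2 (C2H6(g) must end up as a product; scale by 2 for the 2 C2H6(g)): (-2)·(-1559.7) = +3119.4 kJ/mol
equation 3 × 3 (×3 to match 3 C2H5OH(l) in the target): (3)·(-277.7) = -833.1 kJ/mol
Since enthalpy is a state function, ΔH° = (2)·(-1460.3) + (-2)·(-1559.7) + (3)·(-277.7) = -634.3 kJ/mol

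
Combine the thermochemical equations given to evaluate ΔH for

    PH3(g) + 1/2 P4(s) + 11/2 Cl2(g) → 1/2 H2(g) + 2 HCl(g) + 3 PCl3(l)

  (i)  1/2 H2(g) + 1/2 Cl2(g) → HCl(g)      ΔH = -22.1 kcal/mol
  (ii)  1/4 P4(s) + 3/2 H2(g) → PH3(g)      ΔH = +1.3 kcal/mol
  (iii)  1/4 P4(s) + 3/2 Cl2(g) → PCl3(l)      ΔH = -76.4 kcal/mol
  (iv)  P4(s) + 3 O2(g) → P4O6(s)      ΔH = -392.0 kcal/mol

(i) × 2 (scale by 2 for the 2 HCl(g)): (2)·(-22.1) = -44.2 kcal/mol
(ii) reversed (PH3(g) must end up as a reactant): -1.3 kcal/mol
(iii) × 3 (×3 to match 3 PCl3(l) in the target): (3)·(-76.4) = -229.2 kcal/mol
(iv): not needed (O2(g) appears nowhere else).
ΔH = (-44.2) + (-1.3) + (-229.2) = -274.7 kcal/mol

ΔH = -274.7 kcal/mol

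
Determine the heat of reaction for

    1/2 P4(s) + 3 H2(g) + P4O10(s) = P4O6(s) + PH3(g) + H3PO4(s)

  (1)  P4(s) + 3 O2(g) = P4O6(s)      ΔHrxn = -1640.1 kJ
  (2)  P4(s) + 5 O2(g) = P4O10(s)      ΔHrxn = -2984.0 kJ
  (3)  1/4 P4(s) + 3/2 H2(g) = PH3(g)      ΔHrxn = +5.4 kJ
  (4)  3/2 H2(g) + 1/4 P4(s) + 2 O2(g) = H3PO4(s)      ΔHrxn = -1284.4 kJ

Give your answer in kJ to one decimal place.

(1) as written (P4O6(s) already on the product side): -1640.1 kJ
(2) reversed (P4O10(s) must end up as a reactant): +2984.0 kJ
(3) as written (PH3(g) already on the product side): +5.4 kJ
(4) as written (H3PO4(s) already on the product side): -1284.4 kJ
Combining the equations, ΔHrxn = (-1640.1) + (+2984.0) + (+5.4) + (-1284.4) = 64.9 kJ

ΔHrxn = 64.9 kJ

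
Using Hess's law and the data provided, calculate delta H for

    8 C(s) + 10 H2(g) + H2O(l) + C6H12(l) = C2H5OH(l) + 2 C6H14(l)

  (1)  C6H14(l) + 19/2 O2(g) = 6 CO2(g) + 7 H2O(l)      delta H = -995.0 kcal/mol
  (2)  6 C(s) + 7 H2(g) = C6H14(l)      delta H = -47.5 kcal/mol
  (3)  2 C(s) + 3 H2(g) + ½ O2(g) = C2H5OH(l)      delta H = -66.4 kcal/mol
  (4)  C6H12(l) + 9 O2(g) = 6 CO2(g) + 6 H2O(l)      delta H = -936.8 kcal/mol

delta H = -55.7 kcal/mol

(1) reversed: +995.0 kcal/mol
(2) as written: -47.5 kcal/mol
(3) as written (C2H5OH(l) already on the product side): -66.4 kcal/mol
(4) as written (C6H12(l) already on the reactant side): -936.8 kcal/mol
Since enthalpy is a state function, delta H = (+995.0) + (-47.5) + (-66.4) + (-936.8) = -55.7 kcal/mol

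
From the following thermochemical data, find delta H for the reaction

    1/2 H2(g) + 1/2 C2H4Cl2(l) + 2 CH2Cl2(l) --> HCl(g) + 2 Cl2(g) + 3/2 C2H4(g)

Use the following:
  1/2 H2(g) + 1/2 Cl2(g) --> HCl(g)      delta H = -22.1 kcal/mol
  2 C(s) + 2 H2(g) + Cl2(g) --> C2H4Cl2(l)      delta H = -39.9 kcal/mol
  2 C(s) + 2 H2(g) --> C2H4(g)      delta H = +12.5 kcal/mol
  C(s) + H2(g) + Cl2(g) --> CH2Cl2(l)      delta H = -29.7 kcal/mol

delta H = 76.0 kcal/mol

equation 1 as written: -22.1 kcal/mol
equation 2 reversed and × 1/2: (-1/2)·(-39.9) = +19.95 kcal/mol
equation 3 × 3/2: (3/2)·(+12.5) = +18.75 kcal/mol
equation 4 reversed and × 2: (-2)·(-29.7) = +59.4 kcal/mol
Since enthalpy is a state function, delta H = (1)·(-22.1) + (-1/2)·(-39.9) + (3/2)·(+12.5) + (-2)·(-29.7) = 76.0 kcal/mol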